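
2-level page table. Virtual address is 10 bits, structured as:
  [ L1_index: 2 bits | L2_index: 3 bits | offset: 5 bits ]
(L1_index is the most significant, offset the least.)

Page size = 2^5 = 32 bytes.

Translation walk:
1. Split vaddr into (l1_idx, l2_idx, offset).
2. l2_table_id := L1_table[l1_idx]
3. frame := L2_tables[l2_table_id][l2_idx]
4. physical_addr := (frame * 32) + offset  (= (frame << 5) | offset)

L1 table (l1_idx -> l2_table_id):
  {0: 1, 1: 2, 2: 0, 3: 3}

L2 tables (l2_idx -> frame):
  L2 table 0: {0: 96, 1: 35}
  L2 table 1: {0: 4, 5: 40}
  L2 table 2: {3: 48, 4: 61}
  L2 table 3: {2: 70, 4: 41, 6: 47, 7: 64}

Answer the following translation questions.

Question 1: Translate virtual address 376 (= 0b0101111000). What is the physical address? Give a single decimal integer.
Answer: 1560

Derivation:
vaddr = 376 = 0b0101111000
Split: l1_idx=1, l2_idx=3, offset=24
L1[1] = 2
L2[2][3] = 48
paddr = 48 * 32 + 24 = 1560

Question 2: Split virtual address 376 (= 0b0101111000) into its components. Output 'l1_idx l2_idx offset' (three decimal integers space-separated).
Answer: 1 3 24

Derivation:
vaddr = 376 = 0b0101111000
  top 2 bits -> l1_idx = 1
  next 3 bits -> l2_idx = 3
  bottom 5 bits -> offset = 24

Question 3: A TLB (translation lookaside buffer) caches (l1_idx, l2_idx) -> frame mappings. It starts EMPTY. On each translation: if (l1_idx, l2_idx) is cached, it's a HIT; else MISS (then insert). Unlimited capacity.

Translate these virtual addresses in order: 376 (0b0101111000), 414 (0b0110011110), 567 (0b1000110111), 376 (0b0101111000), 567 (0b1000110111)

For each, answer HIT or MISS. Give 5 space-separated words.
Answer: MISS MISS MISS HIT HIT

Derivation:
vaddr=376: (1,3) not in TLB -> MISS, insert
vaddr=414: (1,4) not in TLB -> MISS, insert
vaddr=567: (2,1) not in TLB -> MISS, insert
vaddr=376: (1,3) in TLB -> HIT
vaddr=567: (2,1) in TLB -> HIT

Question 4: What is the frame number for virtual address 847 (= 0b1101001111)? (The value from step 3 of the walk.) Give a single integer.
vaddr = 847: l1_idx=3, l2_idx=2
L1[3] = 3; L2[3][2] = 70

Answer: 70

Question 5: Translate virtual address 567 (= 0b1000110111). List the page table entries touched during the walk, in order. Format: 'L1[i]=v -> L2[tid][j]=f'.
Answer: L1[2]=0 -> L2[0][1]=35

Derivation:
vaddr = 567 = 0b1000110111
Split: l1_idx=2, l2_idx=1, offset=23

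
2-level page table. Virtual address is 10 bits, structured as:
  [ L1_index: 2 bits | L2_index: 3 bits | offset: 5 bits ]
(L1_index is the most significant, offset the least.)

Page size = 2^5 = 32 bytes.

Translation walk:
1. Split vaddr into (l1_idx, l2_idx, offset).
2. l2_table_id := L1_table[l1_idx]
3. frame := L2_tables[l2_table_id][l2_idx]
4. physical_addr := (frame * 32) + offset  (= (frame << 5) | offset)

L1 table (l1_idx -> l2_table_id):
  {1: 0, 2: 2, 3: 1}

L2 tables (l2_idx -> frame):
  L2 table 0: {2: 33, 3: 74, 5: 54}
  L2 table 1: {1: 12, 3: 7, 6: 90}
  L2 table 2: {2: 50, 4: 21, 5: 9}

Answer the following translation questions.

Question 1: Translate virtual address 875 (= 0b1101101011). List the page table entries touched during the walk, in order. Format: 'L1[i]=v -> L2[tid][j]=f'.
Answer: L1[3]=1 -> L2[1][3]=7

Derivation:
vaddr = 875 = 0b1101101011
Split: l1_idx=3, l2_idx=3, offset=11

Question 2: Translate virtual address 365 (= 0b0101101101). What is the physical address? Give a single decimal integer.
vaddr = 365 = 0b0101101101
Split: l1_idx=1, l2_idx=3, offset=13
L1[1] = 0
L2[0][3] = 74
paddr = 74 * 32 + 13 = 2381

Answer: 2381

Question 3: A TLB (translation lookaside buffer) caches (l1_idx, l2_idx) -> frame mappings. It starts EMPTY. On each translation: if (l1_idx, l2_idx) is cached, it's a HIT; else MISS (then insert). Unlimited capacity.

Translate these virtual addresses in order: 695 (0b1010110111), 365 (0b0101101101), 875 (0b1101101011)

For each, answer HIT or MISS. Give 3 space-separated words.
Answer: MISS MISS MISS

Derivation:
vaddr=695: (2,5) not in TLB -> MISS, insert
vaddr=365: (1,3) not in TLB -> MISS, insert
vaddr=875: (3,3) not in TLB -> MISS, insert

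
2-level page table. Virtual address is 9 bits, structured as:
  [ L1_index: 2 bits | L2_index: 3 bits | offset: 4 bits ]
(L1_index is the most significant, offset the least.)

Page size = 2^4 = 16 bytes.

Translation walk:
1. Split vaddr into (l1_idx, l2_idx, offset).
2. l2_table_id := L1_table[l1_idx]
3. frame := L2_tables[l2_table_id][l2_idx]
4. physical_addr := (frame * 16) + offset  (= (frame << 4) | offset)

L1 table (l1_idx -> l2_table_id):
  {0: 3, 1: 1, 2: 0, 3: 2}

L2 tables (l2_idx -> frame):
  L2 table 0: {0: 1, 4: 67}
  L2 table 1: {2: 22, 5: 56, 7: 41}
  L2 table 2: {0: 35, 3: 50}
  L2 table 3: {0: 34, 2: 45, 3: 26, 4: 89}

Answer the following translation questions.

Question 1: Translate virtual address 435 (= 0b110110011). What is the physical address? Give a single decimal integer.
Answer: 803

Derivation:
vaddr = 435 = 0b110110011
Split: l1_idx=3, l2_idx=3, offset=3
L1[3] = 2
L2[2][3] = 50
paddr = 50 * 16 + 3 = 803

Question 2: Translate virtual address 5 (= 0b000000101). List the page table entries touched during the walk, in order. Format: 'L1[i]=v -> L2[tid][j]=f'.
Answer: L1[0]=3 -> L2[3][0]=34

Derivation:
vaddr = 5 = 0b000000101
Split: l1_idx=0, l2_idx=0, offset=5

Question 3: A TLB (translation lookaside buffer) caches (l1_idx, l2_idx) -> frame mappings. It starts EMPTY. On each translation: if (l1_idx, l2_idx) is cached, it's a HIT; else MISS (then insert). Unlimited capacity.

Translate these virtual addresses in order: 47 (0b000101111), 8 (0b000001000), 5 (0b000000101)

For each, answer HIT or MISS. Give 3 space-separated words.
vaddr=47: (0,2) not in TLB -> MISS, insert
vaddr=8: (0,0) not in TLB -> MISS, insert
vaddr=5: (0,0) in TLB -> HIT

Answer: MISS MISS HIT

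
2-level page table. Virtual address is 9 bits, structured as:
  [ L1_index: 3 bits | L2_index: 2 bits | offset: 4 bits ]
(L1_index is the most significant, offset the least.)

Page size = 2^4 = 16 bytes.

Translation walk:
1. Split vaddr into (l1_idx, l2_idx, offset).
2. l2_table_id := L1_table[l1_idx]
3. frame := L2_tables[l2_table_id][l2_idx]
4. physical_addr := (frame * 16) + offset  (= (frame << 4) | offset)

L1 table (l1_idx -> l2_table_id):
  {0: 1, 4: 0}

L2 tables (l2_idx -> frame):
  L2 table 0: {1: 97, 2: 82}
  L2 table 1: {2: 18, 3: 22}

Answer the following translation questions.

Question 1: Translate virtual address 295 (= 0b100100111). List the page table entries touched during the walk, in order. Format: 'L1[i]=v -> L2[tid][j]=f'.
vaddr = 295 = 0b100100111
Split: l1_idx=4, l2_idx=2, offset=7

Answer: L1[4]=0 -> L2[0][2]=82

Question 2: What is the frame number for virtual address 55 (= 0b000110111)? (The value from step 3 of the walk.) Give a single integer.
vaddr = 55: l1_idx=0, l2_idx=3
L1[0] = 1; L2[1][3] = 22

Answer: 22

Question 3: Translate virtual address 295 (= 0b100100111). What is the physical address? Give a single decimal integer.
Answer: 1319

Derivation:
vaddr = 295 = 0b100100111
Split: l1_idx=4, l2_idx=2, offset=7
L1[4] = 0
L2[0][2] = 82
paddr = 82 * 16 + 7 = 1319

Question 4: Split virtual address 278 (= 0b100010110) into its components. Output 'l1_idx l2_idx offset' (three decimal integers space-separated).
vaddr = 278 = 0b100010110
  top 3 bits -> l1_idx = 4
  next 2 bits -> l2_idx = 1
  bottom 4 bits -> offset = 6

Answer: 4 1 6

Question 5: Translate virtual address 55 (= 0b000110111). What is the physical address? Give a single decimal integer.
Answer: 359

Derivation:
vaddr = 55 = 0b000110111
Split: l1_idx=0, l2_idx=3, offset=7
L1[0] = 1
L2[1][3] = 22
paddr = 22 * 16 + 7 = 359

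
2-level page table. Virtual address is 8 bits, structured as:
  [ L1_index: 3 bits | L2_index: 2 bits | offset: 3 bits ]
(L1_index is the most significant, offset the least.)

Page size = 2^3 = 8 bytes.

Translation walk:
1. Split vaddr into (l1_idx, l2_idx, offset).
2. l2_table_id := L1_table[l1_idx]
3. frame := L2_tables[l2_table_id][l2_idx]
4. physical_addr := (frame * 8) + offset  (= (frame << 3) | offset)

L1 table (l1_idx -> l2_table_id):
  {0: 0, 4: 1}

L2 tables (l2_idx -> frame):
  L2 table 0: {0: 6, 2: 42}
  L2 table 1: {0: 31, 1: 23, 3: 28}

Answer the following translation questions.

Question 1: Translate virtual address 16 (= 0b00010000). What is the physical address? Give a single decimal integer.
vaddr = 16 = 0b00010000
Split: l1_idx=0, l2_idx=2, offset=0
L1[0] = 0
L2[0][2] = 42
paddr = 42 * 8 + 0 = 336

Answer: 336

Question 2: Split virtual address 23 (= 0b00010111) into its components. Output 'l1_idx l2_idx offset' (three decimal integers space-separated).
Answer: 0 2 7

Derivation:
vaddr = 23 = 0b00010111
  top 3 bits -> l1_idx = 0
  next 2 bits -> l2_idx = 2
  bottom 3 bits -> offset = 7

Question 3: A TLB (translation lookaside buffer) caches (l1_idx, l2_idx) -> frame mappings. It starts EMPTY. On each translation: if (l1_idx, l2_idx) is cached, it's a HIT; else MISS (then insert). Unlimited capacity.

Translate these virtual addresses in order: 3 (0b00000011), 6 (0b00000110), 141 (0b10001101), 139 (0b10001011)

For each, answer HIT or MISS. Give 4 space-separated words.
vaddr=3: (0,0) not in TLB -> MISS, insert
vaddr=6: (0,0) in TLB -> HIT
vaddr=141: (4,1) not in TLB -> MISS, insert
vaddr=139: (4,1) in TLB -> HIT

Answer: MISS HIT MISS HIT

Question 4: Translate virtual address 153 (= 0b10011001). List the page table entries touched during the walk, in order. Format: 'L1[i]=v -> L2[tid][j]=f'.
Answer: L1[4]=1 -> L2[1][3]=28

Derivation:
vaddr = 153 = 0b10011001
Split: l1_idx=4, l2_idx=3, offset=1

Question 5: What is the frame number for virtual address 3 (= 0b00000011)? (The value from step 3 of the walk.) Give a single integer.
vaddr = 3: l1_idx=0, l2_idx=0
L1[0] = 0; L2[0][0] = 6

Answer: 6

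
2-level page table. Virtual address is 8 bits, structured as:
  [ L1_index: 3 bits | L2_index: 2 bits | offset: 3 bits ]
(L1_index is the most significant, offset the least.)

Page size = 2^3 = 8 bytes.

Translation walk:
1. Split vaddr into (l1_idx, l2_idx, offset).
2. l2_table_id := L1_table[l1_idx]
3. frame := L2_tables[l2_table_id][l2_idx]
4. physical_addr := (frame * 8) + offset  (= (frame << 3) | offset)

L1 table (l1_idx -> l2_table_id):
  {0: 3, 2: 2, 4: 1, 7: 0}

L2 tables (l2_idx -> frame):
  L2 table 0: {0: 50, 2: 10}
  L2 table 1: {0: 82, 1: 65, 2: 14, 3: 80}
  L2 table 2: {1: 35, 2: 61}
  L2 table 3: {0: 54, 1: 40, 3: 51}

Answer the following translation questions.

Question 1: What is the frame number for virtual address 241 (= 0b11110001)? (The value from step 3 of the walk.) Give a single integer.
vaddr = 241: l1_idx=7, l2_idx=2
L1[7] = 0; L2[0][2] = 10

Answer: 10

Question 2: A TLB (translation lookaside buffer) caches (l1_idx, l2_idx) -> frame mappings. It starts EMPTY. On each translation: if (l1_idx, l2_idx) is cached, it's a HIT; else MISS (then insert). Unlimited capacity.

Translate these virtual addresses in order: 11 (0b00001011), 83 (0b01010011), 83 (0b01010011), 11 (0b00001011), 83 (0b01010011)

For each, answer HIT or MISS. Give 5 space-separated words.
vaddr=11: (0,1) not in TLB -> MISS, insert
vaddr=83: (2,2) not in TLB -> MISS, insert
vaddr=83: (2,2) in TLB -> HIT
vaddr=11: (0,1) in TLB -> HIT
vaddr=83: (2,2) in TLB -> HIT

Answer: MISS MISS HIT HIT HIT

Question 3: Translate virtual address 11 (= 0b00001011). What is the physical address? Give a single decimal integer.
Answer: 323

Derivation:
vaddr = 11 = 0b00001011
Split: l1_idx=0, l2_idx=1, offset=3
L1[0] = 3
L2[3][1] = 40
paddr = 40 * 8 + 3 = 323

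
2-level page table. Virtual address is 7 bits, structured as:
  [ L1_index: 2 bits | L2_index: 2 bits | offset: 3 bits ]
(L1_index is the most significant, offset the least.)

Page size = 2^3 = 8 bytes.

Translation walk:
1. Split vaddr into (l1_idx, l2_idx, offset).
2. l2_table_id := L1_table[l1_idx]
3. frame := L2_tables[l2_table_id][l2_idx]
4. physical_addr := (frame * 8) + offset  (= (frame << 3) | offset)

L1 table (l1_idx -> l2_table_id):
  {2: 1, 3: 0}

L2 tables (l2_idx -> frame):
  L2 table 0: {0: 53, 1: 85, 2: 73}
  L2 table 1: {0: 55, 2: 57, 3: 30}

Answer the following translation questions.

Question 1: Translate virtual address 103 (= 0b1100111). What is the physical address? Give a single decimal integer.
vaddr = 103 = 0b1100111
Split: l1_idx=3, l2_idx=0, offset=7
L1[3] = 0
L2[0][0] = 53
paddr = 53 * 8 + 7 = 431

Answer: 431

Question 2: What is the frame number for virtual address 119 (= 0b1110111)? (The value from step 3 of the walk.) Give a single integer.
vaddr = 119: l1_idx=3, l2_idx=2
L1[3] = 0; L2[0][2] = 73

Answer: 73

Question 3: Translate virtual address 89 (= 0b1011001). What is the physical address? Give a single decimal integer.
Answer: 241

Derivation:
vaddr = 89 = 0b1011001
Split: l1_idx=2, l2_idx=3, offset=1
L1[2] = 1
L2[1][3] = 30
paddr = 30 * 8 + 1 = 241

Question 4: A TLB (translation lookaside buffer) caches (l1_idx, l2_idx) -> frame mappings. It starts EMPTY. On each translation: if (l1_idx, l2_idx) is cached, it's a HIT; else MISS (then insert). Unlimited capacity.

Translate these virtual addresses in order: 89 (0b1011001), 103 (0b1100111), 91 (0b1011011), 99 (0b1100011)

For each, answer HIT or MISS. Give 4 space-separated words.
vaddr=89: (2,3) not in TLB -> MISS, insert
vaddr=103: (3,0) not in TLB -> MISS, insert
vaddr=91: (2,3) in TLB -> HIT
vaddr=99: (3,0) in TLB -> HIT

Answer: MISS MISS HIT HIT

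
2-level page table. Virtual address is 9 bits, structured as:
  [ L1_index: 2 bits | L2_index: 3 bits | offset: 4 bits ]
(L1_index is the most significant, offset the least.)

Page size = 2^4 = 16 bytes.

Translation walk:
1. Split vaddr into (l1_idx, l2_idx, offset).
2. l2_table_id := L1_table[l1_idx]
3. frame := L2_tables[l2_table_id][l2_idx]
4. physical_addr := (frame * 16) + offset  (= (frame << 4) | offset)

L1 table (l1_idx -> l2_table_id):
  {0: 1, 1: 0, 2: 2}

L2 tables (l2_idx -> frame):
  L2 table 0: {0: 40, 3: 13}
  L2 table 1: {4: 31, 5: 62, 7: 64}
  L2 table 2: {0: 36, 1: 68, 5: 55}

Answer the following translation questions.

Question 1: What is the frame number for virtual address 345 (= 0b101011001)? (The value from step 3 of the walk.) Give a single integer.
vaddr = 345: l1_idx=2, l2_idx=5
L1[2] = 2; L2[2][5] = 55

Answer: 55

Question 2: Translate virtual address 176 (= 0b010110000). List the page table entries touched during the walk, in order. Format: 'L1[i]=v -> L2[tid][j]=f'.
vaddr = 176 = 0b010110000
Split: l1_idx=1, l2_idx=3, offset=0

Answer: L1[1]=0 -> L2[0][3]=13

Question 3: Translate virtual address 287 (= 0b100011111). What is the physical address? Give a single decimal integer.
Answer: 1103

Derivation:
vaddr = 287 = 0b100011111
Split: l1_idx=2, l2_idx=1, offset=15
L1[2] = 2
L2[2][1] = 68
paddr = 68 * 16 + 15 = 1103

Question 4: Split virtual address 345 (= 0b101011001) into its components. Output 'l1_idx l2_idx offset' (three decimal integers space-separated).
vaddr = 345 = 0b101011001
  top 2 bits -> l1_idx = 2
  next 3 bits -> l2_idx = 5
  bottom 4 bits -> offset = 9

Answer: 2 5 9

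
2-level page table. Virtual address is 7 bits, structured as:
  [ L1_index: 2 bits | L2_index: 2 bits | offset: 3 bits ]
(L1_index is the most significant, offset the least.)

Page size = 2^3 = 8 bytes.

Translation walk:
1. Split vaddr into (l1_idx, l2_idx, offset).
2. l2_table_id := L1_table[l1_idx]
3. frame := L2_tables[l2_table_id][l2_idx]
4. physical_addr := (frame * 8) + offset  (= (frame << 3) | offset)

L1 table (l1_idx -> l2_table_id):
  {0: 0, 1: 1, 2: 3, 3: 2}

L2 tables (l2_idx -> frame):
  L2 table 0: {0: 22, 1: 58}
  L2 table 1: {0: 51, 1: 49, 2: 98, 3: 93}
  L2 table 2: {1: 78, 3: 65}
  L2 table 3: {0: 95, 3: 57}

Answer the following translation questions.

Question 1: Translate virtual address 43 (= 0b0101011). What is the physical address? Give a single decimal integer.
vaddr = 43 = 0b0101011
Split: l1_idx=1, l2_idx=1, offset=3
L1[1] = 1
L2[1][1] = 49
paddr = 49 * 8 + 3 = 395

Answer: 395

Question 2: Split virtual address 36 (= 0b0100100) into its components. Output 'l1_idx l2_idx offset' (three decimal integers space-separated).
vaddr = 36 = 0b0100100
  top 2 bits -> l1_idx = 1
  next 2 bits -> l2_idx = 0
  bottom 3 bits -> offset = 4

Answer: 1 0 4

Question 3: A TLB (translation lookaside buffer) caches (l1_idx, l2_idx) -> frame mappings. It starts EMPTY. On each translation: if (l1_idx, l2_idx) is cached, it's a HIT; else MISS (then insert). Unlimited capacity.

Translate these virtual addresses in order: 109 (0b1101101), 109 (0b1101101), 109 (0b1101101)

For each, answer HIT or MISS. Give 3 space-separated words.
vaddr=109: (3,1) not in TLB -> MISS, insert
vaddr=109: (3,1) in TLB -> HIT
vaddr=109: (3,1) in TLB -> HIT

Answer: MISS HIT HIT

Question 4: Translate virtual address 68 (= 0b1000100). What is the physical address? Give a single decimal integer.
vaddr = 68 = 0b1000100
Split: l1_idx=2, l2_idx=0, offset=4
L1[2] = 3
L2[3][0] = 95
paddr = 95 * 8 + 4 = 764

Answer: 764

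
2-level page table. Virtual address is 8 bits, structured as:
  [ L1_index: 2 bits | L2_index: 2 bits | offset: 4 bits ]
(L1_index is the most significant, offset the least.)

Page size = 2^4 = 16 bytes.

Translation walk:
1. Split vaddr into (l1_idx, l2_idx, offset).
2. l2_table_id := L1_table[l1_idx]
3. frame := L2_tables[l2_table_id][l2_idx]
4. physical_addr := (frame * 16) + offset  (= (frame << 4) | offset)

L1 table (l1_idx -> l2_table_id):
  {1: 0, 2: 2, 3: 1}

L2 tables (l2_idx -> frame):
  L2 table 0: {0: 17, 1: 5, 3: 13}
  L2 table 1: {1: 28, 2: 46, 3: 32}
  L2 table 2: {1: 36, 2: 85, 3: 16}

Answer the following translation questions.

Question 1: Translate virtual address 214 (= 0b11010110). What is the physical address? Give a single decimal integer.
vaddr = 214 = 0b11010110
Split: l1_idx=3, l2_idx=1, offset=6
L1[3] = 1
L2[1][1] = 28
paddr = 28 * 16 + 6 = 454

Answer: 454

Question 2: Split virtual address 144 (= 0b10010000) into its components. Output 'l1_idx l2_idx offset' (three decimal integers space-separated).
vaddr = 144 = 0b10010000
  top 2 bits -> l1_idx = 2
  next 2 bits -> l2_idx = 1
  bottom 4 bits -> offset = 0

Answer: 2 1 0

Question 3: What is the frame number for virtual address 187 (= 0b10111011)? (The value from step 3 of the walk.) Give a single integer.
vaddr = 187: l1_idx=2, l2_idx=3
L1[2] = 2; L2[2][3] = 16

Answer: 16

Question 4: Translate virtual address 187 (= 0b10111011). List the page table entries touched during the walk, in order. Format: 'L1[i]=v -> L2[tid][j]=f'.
Answer: L1[2]=2 -> L2[2][3]=16

Derivation:
vaddr = 187 = 0b10111011
Split: l1_idx=2, l2_idx=3, offset=11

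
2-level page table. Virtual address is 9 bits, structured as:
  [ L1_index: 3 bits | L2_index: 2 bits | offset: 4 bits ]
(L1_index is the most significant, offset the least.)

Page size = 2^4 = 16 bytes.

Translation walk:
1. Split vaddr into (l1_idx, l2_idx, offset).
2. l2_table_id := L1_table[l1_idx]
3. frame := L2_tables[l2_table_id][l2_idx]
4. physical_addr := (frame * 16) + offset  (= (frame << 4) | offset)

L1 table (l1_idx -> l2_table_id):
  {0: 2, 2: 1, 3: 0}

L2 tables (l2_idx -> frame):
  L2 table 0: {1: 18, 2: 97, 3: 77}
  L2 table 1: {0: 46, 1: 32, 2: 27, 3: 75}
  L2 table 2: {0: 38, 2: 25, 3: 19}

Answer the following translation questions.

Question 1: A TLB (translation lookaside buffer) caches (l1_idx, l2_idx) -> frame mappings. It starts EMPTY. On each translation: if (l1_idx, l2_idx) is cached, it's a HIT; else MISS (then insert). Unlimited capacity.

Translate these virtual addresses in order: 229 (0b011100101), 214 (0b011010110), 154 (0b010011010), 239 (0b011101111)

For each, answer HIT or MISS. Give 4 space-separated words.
vaddr=229: (3,2) not in TLB -> MISS, insert
vaddr=214: (3,1) not in TLB -> MISS, insert
vaddr=154: (2,1) not in TLB -> MISS, insert
vaddr=239: (3,2) in TLB -> HIT

Answer: MISS MISS MISS HIT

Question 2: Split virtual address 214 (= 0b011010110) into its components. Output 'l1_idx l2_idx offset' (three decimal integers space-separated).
Answer: 3 1 6

Derivation:
vaddr = 214 = 0b011010110
  top 3 bits -> l1_idx = 3
  next 2 bits -> l2_idx = 1
  bottom 4 bits -> offset = 6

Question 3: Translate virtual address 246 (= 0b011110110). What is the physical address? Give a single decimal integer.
vaddr = 246 = 0b011110110
Split: l1_idx=3, l2_idx=3, offset=6
L1[3] = 0
L2[0][3] = 77
paddr = 77 * 16 + 6 = 1238

Answer: 1238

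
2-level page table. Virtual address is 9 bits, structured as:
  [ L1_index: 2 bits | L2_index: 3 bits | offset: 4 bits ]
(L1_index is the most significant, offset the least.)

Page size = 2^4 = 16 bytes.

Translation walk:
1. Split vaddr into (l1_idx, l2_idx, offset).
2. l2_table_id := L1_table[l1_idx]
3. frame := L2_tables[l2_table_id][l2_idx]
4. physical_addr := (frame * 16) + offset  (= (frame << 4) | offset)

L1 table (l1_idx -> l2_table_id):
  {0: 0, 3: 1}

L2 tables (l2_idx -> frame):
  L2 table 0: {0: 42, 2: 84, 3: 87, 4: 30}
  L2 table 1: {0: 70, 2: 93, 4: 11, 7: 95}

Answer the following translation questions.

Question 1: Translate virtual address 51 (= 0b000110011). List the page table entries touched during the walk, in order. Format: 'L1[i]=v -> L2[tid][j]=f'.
vaddr = 51 = 0b000110011
Split: l1_idx=0, l2_idx=3, offset=3

Answer: L1[0]=0 -> L2[0][3]=87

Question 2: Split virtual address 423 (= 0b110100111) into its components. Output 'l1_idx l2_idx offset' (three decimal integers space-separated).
vaddr = 423 = 0b110100111
  top 2 bits -> l1_idx = 3
  next 3 bits -> l2_idx = 2
  bottom 4 bits -> offset = 7

Answer: 3 2 7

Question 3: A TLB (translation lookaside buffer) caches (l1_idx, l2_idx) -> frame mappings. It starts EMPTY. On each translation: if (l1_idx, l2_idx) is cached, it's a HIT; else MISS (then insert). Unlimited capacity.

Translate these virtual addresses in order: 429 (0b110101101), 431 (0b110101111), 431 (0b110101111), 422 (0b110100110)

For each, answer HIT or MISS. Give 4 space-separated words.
Answer: MISS HIT HIT HIT

Derivation:
vaddr=429: (3,2) not in TLB -> MISS, insert
vaddr=431: (3,2) in TLB -> HIT
vaddr=431: (3,2) in TLB -> HIT
vaddr=422: (3,2) in TLB -> HIT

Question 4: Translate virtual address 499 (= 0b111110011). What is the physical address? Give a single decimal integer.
vaddr = 499 = 0b111110011
Split: l1_idx=3, l2_idx=7, offset=3
L1[3] = 1
L2[1][7] = 95
paddr = 95 * 16 + 3 = 1523

Answer: 1523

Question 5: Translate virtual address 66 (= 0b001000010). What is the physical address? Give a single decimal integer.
Answer: 482

Derivation:
vaddr = 66 = 0b001000010
Split: l1_idx=0, l2_idx=4, offset=2
L1[0] = 0
L2[0][4] = 30
paddr = 30 * 16 + 2 = 482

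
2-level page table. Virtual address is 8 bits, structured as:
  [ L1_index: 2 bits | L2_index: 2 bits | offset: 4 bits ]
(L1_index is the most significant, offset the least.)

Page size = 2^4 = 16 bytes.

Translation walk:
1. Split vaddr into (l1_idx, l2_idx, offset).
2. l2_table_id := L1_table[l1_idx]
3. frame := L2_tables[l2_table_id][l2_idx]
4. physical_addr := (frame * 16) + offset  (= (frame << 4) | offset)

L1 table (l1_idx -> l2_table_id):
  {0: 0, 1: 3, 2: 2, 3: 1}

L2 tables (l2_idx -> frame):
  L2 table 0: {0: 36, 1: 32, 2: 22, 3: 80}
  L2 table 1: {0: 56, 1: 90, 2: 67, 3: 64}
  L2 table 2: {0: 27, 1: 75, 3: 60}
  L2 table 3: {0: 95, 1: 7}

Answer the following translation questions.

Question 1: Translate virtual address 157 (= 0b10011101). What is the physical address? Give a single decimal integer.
vaddr = 157 = 0b10011101
Split: l1_idx=2, l2_idx=1, offset=13
L1[2] = 2
L2[2][1] = 75
paddr = 75 * 16 + 13 = 1213

Answer: 1213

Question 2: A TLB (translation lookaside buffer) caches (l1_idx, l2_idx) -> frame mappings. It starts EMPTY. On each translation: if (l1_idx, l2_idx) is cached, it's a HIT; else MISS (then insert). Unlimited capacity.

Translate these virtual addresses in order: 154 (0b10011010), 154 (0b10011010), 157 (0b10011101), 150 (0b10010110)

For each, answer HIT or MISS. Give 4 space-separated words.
vaddr=154: (2,1) not in TLB -> MISS, insert
vaddr=154: (2,1) in TLB -> HIT
vaddr=157: (2,1) in TLB -> HIT
vaddr=150: (2,1) in TLB -> HIT

Answer: MISS HIT HIT HIT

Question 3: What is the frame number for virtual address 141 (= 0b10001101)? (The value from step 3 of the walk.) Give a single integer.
Answer: 27

Derivation:
vaddr = 141: l1_idx=2, l2_idx=0
L1[2] = 2; L2[2][0] = 27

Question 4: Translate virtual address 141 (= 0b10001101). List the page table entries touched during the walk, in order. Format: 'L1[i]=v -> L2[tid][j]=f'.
Answer: L1[2]=2 -> L2[2][0]=27

Derivation:
vaddr = 141 = 0b10001101
Split: l1_idx=2, l2_idx=0, offset=13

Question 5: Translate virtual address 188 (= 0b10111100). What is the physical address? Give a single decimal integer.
Answer: 972

Derivation:
vaddr = 188 = 0b10111100
Split: l1_idx=2, l2_idx=3, offset=12
L1[2] = 2
L2[2][3] = 60
paddr = 60 * 16 + 12 = 972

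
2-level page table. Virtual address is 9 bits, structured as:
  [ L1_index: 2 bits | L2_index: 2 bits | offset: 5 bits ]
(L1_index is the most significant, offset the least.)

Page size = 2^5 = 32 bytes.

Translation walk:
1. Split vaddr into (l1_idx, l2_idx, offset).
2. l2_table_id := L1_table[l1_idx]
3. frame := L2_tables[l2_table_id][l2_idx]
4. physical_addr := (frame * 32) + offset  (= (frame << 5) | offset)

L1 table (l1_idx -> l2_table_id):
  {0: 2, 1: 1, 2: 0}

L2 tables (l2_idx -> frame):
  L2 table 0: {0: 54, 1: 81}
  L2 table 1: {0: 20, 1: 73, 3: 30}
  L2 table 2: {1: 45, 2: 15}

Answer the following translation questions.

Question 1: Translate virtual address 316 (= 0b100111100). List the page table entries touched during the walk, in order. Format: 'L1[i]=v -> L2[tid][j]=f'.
Answer: L1[2]=0 -> L2[0][1]=81

Derivation:
vaddr = 316 = 0b100111100
Split: l1_idx=2, l2_idx=1, offset=28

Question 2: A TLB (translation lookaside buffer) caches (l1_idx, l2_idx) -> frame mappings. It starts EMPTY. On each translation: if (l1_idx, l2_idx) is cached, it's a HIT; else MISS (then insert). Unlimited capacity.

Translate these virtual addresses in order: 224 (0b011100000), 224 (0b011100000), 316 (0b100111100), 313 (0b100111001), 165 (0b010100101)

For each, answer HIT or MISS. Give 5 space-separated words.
Answer: MISS HIT MISS HIT MISS

Derivation:
vaddr=224: (1,3) not in TLB -> MISS, insert
vaddr=224: (1,3) in TLB -> HIT
vaddr=316: (2,1) not in TLB -> MISS, insert
vaddr=313: (2,1) in TLB -> HIT
vaddr=165: (1,1) not in TLB -> MISS, insert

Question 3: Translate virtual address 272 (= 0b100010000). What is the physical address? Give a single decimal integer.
Answer: 1744

Derivation:
vaddr = 272 = 0b100010000
Split: l1_idx=2, l2_idx=0, offset=16
L1[2] = 0
L2[0][0] = 54
paddr = 54 * 32 + 16 = 1744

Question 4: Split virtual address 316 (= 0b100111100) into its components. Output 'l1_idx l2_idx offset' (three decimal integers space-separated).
Answer: 2 1 28

Derivation:
vaddr = 316 = 0b100111100
  top 2 bits -> l1_idx = 2
  next 2 bits -> l2_idx = 1
  bottom 5 bits -> offset = 28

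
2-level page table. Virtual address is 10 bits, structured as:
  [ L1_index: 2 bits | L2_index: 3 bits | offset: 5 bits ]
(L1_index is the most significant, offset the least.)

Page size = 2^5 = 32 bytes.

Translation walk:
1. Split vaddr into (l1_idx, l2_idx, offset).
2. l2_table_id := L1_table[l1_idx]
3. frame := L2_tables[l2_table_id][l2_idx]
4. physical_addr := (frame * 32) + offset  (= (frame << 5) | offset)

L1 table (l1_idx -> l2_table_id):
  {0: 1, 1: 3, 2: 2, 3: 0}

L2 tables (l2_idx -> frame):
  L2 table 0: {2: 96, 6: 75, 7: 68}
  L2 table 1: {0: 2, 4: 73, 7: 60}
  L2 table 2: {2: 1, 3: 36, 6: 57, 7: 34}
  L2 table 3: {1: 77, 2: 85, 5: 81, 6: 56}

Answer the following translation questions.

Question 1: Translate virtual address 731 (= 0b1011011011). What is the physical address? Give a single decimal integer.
vaddr = 731 = 0b1011011011
Split: l1_idx=2, l2_idx=6, offset=27
L1[2] = 2
L2[2][6] = 57
paddr = 57 * 32 + 27 = 1851

Answer: 1851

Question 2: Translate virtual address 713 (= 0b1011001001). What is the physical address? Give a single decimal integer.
vaddr = 713 = 0b1011001001
Split: l1_idx=2, l2_idx=6, offset=9
L1[2] = 2
L2[2][6] = 57
paddr = 57 * 32 + 9 = 1833

Answer: 1833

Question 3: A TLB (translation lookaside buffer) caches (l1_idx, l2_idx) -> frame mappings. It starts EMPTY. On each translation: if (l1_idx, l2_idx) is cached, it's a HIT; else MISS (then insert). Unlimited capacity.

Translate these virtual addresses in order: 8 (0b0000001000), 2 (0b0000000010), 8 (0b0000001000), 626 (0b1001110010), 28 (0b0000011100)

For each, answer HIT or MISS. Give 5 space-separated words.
vaddr=8: (0,0) not in TLB -> MISS, insert
vaddr=2: (0,0) in TLB -> HIT
vaddr=8: (0,0) in TLB -> HIT
vaddr=626: (2,3) not in TLB -> MISS, insert
vaddr=28: (0,0) in TLB -> HIT

Answer: MISS HIT HIT MISS HIT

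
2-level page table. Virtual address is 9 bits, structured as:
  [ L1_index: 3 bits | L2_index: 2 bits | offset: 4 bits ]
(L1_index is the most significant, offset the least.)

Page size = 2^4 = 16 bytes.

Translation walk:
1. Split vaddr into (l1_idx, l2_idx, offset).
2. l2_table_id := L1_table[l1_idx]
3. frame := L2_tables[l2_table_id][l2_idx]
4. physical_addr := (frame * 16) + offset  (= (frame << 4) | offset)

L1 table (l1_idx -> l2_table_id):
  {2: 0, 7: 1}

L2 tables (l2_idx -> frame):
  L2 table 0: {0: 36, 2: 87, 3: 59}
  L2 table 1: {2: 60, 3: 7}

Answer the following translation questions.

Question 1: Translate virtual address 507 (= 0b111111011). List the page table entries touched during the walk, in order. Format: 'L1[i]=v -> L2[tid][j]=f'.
Answer: L1[7]=1 -> L2[1][3]=7

Derivation:
vaddr = 507 = 0b111111011
Split: l1_idx=7, l2_idx=3, offset=11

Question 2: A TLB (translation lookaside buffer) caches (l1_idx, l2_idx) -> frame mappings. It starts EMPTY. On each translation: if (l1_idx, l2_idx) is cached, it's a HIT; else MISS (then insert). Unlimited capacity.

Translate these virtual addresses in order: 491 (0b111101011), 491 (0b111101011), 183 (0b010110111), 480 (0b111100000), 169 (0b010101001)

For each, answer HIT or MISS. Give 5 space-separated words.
vaddr=491: (7,2) not in TLB -> MISS, insert
vaddr=491: (7,2) in TLB -> HIT
vaddr=183: (2,3) not in TLB -> MISS, insert
vaddr=480: (7,2) in TLB -> HIT
vaddr=169: (2,2) not in TLB -> MISS, insert

Answer: MISS HIT MISS HIT MISS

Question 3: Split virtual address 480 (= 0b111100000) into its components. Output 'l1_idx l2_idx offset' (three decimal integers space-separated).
Answer: 7 2 0

Derivation:
vaddr = 480 = 0b111100000
  top 3 bits -> l1_idx = 7
  next 2 bits -> l2_idx = 2
  bottom 4 bits -> offset = 0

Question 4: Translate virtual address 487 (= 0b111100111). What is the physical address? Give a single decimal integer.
Answer: 967

Derivation:
vaddr = 487 = 0b111100111
Split: l1_idx=7, l2_idx=2, offset=7
L1[7] = 1
L2[1][2] = 60
paddr = 60 * 16 + 7 = 967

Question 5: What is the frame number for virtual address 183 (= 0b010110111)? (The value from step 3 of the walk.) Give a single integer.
vaddr = 183: l1_idx=2, l2_idx=3
L1[2] = 0; L2[0][3] = 59

Answer: 59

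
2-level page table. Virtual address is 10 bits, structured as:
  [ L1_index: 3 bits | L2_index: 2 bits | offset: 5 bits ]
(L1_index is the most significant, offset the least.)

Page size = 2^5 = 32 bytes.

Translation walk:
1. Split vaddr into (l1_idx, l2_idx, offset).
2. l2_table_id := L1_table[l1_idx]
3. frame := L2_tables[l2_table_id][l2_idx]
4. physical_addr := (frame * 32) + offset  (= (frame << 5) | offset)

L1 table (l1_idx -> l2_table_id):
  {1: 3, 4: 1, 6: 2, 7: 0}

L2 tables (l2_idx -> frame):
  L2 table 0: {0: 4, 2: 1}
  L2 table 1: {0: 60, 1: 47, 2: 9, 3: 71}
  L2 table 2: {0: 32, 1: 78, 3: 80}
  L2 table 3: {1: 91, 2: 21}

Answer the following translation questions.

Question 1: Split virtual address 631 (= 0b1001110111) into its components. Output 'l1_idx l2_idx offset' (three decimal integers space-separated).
vaddr = 631 = 0b1001110111
  top 3 bits -> l1_idx = 4
  next 2 bits -> l2_idx = 3
  bottom 5 bits -> offset = 23

Answer: 4 3 23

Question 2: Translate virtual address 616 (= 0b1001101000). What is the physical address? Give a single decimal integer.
Answer: 2280

Derivation:
vaddr = 616 = 0b1001101000
Split: l1_idx=4, l2_idx=3, offset=8
L1[4] = 1
L2[1][3] = 71
paddr = 71 * 32 + 8 = 2280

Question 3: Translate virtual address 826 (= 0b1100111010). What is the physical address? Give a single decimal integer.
vaddr = 826 = 0b1100111010
Split: l1_idx=6, l2_idx=1, offset=26
L1[6] = 2
L2[2][1] = 78
paddr = 78 * 32 + 26 = 2522

Answer: 2522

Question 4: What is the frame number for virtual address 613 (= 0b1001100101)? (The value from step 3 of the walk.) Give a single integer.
Answer: 71

Derivation:
vaddr = 613: l1_idx=4, l2_idx=3
L1[4] = 1; L2[1][3] = 71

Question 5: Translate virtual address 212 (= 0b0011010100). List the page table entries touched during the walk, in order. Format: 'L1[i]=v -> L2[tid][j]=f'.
Answer: L1[1]=3 -> L2[3][2]=21

Derivation:
vaddr = 212 = 0b0011010100
Split: l1_idx=1, l2_idx=2, offset=20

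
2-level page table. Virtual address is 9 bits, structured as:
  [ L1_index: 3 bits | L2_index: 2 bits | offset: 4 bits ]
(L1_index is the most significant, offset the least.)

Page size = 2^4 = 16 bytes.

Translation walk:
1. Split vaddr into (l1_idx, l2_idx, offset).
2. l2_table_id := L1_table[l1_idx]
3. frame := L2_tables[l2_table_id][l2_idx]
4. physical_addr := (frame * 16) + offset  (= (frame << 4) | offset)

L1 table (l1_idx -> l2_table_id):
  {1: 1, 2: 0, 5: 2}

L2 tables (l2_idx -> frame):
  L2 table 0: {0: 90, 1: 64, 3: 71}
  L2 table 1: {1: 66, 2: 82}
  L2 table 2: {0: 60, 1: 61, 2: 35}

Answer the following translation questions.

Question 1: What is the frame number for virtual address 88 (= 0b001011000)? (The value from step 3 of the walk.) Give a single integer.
vaddr = 88: l1_idx=1, l2_idx=1
L1[1] = 1; L2[1][1] = 66

Answer: 66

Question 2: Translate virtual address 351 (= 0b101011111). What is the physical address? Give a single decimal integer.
Answer: 991

Derivation:
vaddr = 351 = 0b101011111
Split: l1_idx=5, l2_idx=1, offset=15
L1[5] = 2
L2[2][1] = 61
paddr = 61 * 16 + 15 = 991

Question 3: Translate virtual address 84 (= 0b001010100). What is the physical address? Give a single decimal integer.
Answer: 1060

Derivation:
vaddr = 84 = 0b001010100
Split: l1_idx=1, l2_idx=1, offset=4
L1[1] = 1
L2[1][1] = 66
paddr = 66 * 16 + 4 = 1060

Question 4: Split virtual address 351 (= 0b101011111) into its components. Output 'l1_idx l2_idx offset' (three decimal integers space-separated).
Answer: 5 1 15

Derivation:
vaddr = 351 = 0b101011111
  top 3 bits -> l1_idx = 5
  next 2 bits -> l2_idx = 1
  bottom 4 bits -> offset = 15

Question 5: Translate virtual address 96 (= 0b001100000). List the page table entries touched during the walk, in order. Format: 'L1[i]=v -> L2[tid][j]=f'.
Answer: L1[1]=1 -> L2[1][2]=82

Derivation:
vaddr = 96 = 0b001100000
Split: l1_idx=1, l2_idx=2, offset=0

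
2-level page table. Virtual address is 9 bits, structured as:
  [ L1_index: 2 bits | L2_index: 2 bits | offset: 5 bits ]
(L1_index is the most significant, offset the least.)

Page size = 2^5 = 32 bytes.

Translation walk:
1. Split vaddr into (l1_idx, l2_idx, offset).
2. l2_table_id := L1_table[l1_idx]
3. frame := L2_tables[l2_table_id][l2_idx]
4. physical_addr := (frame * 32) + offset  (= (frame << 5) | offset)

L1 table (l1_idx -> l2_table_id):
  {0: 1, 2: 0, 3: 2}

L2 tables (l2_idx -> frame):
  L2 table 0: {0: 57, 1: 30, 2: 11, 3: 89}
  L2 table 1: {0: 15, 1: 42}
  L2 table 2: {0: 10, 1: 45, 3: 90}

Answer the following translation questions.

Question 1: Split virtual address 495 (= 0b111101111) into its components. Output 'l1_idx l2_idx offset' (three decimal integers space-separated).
Answer: 3 3 15

Derivation:
vaddr = 495 = 0b111101111
  top 2 bits -> l1_idx = 3
  next 2 bits -> l2_idx = 3
  bottom 5 bits -> offset = 15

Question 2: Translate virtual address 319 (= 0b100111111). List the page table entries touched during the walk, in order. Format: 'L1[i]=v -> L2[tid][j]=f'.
vaddr = 319 = 0b100111111
Split: l1_idx=2, l2_idx=1, offset=31

Answer: L1[2]=0 -> L2[0][1]=30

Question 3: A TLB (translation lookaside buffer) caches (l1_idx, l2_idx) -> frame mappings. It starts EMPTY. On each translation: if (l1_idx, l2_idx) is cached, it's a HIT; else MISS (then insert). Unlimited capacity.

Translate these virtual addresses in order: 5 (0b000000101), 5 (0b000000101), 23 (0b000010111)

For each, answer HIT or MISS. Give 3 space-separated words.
vaddr=5: (0,0) not in TLB -> MISS, insert
vaddr=5: (0,0) in TLB -> HIT
vaddr=23: (0,0) in TLB -> HIT

Answer: MISS HIT HIT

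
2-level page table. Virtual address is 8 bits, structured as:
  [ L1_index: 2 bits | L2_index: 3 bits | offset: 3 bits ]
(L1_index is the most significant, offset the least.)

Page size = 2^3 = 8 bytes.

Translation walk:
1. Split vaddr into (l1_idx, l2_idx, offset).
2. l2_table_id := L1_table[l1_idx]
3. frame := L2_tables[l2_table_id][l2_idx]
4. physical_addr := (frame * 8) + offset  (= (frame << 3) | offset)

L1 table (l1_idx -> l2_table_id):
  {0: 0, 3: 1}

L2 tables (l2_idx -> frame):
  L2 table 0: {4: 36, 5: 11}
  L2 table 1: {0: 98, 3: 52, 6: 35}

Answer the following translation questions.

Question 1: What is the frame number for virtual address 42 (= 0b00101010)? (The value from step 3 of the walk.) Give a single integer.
vaddr = 42: l1_idx=0, l2_idx=5
L1[0] = 0; L2[0][5] = 11

Answer: 11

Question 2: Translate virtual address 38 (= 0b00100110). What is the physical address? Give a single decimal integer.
vaddr = 38 = 0b00100110
Split: l1_idx=0, l2_idx=4, offset=6
L1[0] = 0
L2[0][4] = 36
paddr = 36 * 8 + 6 = 294

Answer: 294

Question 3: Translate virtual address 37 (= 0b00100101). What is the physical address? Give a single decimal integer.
Answer: 293

Derivation:
vaddr = 37 = 0b00100101
Split: l1_idx=0, l2_idx=4, offset=5
L1[0] = 0
L2[0][4] = 36
paddr = 36 * 8 + 5 = 293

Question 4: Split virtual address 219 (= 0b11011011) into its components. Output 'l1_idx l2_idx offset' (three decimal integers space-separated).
Answer: 3 3 3

Derivation:
vaddr = 219 = 0b11011011
  top 2 bits -> l1_idx = 3
  next 3 bits -> l2_idx = 3
  bottom 3 bits -> offset = 3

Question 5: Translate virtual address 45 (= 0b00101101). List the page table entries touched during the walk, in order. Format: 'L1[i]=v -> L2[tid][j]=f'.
vaddr = 45 = 0b00101101
Split: l1_idx=0, l2_idx=5, offset=5

Answer: L1[0]=0 -> L2[0][5]=11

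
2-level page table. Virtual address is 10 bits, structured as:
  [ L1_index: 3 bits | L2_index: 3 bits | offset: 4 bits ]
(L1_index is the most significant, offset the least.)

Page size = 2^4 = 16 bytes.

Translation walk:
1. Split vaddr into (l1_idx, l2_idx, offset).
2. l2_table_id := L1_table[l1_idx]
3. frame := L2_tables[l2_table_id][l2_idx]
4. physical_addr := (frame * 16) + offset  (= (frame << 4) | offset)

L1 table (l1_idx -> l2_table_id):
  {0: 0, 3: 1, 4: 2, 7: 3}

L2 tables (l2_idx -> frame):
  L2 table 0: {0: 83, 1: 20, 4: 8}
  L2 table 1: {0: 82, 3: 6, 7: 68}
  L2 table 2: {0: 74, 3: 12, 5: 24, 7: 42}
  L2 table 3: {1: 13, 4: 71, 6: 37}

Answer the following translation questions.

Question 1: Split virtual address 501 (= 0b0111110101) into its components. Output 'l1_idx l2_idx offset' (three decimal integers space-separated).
vaddr = 501 = 0b0111110101
  top 3 bits -> l1_idx = 3
  next 3 bits -> l2_idx = 7
  bottom 4 bits -> offset = 5

Answer: 3 7 5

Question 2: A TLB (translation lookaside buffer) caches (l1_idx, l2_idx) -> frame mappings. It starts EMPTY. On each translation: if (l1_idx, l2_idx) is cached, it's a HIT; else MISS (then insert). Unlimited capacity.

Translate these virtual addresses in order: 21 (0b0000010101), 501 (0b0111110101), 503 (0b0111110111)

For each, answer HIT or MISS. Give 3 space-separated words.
Answer: MISS MISS HIT

Derivation:
vaddr=21: (0,1) not in TLB -> MISS, insert
vaddr=501: (3,7) not in TLB -> MISS, insert
vaddr=503: (3,7) in TLB -> HIT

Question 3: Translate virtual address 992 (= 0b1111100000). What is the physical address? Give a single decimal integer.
Answer: 592

Derivation:
vaddr = 992 = 0b1111100000
Split: l1_idx=7, l2_idx=6, offset=0
L1[7] = 3
L2[3][6] = 37
paddr = 37 * 16 + 0 = 592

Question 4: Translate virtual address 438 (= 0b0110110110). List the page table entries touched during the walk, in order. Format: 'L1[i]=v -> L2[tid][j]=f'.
Answer: L1[3]=1 -> L2[1][3]=6

Derivation:
vaddr = 438 = 0b0110110110
Split: l1_idx=3, l2_idx=3, offset=6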